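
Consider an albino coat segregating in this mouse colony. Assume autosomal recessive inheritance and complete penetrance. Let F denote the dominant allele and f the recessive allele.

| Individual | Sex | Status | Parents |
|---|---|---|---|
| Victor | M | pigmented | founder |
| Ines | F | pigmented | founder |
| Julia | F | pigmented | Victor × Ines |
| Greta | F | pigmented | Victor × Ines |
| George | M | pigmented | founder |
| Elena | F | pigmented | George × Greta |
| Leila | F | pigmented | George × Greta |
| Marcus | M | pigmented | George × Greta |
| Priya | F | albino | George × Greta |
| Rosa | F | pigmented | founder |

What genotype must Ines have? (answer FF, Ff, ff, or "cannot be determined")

cannot be determined

Ines's phenotype allows FF or Ff, and no parent or child forces a single allele at both positions; consistent genotype assignments exist with Ines as FF or Ff.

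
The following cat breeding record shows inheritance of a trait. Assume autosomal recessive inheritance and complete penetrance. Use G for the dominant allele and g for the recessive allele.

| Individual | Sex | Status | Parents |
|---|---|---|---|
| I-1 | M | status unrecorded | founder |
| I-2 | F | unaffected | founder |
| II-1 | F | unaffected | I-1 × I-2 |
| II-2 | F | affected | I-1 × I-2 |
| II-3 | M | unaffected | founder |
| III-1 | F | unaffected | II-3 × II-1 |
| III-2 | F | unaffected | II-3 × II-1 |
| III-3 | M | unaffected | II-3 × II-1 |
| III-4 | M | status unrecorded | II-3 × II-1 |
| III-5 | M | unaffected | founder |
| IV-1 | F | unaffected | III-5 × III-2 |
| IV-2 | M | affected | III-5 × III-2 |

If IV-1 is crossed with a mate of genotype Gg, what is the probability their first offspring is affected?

III-5 is unaffected so carries G and passed g to IV-2 (gg), so III-5 is Gg.
III-2 is unaffected so carries G and passed g to IV-2 (gg), so III-2 is Gg.
IV-1 is an unaffected offspring of III-5 (Gg) × III-2 (Gg), whose cross gives 1/4 GG : 1/2 Gg : 1/4 gg; conditioning on being unaffected, IV-1 is GG with probability 1/3, Gg with probability 2/3.
Summing over parental genotype combinations, P(offspring is affected) = 2/3·1/4 = 1/6.

1/6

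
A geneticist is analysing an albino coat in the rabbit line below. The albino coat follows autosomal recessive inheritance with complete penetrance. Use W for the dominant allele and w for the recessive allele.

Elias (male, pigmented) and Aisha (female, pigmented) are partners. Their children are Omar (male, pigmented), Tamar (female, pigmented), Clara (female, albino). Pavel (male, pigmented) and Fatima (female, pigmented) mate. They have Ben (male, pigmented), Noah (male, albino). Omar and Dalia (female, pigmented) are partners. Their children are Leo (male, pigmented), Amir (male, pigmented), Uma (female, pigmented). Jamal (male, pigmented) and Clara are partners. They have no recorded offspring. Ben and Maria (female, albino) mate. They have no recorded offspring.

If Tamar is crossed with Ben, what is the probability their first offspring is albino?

1/9

Elias is pigmented so carries W and passed w to Clara (ww), so Elias is Ww.
Aisha is pigmented so carries W and passed w to Clara (ww), so Aisha is Ww.
Tamar is a pigmented offspring of Elias (Ww) × Aisha (Ww), whose cross gives 1/4 WW : 1/2 Ww : 1/4 ww; conditioning on being pigmented, Tamar is WW with probability 1/3, Ww with probability 2/3.
Pavel is pigmented so carries W and passed w to Noah (ww), so Pavel is Ww.
Fatima is pigmented so carries W and passed w to Noah (ww), so Fatima is Ww.
Ben is a pigmented offspring of Pavel (Ww) × Fatima (Ww), whose cross gives 1/4 WW : 1/2 Ww : 1/4 ww; conditioning on being pigmented, Ben is WW with probability 1/3, Ww with probability 2/3.
Summing over parental genotype combinations, P(offspring is albino) = 4/9·1/4 = 1/9.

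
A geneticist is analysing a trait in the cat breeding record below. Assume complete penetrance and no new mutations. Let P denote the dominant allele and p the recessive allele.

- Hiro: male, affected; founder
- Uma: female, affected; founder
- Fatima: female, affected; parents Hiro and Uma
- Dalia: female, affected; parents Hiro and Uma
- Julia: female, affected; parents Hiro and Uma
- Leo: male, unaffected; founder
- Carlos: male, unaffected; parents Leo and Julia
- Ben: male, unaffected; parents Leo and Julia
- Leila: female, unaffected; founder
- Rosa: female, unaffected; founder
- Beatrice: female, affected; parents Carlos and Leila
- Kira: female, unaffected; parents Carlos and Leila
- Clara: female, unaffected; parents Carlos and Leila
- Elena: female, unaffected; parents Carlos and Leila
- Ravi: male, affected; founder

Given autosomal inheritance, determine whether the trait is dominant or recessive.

Carlos and Leila are both unaffected yet have an affected child Beatrice. Under dominance, an affected child requires at least one affected parent, so the trait cannot be dominant.

recessive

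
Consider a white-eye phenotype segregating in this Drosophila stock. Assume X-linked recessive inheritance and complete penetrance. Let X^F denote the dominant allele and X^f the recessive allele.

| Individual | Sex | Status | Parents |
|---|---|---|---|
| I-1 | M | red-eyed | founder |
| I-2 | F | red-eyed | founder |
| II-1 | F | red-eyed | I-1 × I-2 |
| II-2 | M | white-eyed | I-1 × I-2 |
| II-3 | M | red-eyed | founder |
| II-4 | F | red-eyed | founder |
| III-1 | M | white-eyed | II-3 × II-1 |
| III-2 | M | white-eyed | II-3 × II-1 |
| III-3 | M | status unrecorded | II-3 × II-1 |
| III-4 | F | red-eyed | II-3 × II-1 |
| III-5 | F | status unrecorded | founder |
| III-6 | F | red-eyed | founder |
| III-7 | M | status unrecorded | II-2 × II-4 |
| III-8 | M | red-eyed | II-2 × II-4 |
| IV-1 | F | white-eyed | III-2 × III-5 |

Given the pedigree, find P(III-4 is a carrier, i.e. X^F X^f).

II-3 is red-eyed, so II-3 is X^F Y.
II-1 is red-eyed so carries F and passed f to III-1 (X^f Y), so II-1 is X^F X^f.
Their cross gives offspring ratios 1/2 X^F X^F : 1/2 X^F X^f. Conditioning on III-4 being red-eyed, P(X^F X^f) = 1/2 / 1 = 1/2.

1/2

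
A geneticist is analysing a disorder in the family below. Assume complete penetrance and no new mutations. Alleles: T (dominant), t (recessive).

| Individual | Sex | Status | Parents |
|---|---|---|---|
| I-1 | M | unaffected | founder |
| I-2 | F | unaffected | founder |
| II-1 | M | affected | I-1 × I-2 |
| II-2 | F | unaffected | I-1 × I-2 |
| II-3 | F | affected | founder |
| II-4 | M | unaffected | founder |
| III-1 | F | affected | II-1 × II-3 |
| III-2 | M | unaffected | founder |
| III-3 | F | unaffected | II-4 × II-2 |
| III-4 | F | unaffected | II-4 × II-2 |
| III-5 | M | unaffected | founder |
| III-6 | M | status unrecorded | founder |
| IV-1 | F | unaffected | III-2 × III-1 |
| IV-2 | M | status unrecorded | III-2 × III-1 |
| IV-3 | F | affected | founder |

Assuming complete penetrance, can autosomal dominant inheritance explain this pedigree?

No

Under autosomal dominant, II-1 (affected, male) cannot arise from I-1 (unaffected) × I-2 (unaffected).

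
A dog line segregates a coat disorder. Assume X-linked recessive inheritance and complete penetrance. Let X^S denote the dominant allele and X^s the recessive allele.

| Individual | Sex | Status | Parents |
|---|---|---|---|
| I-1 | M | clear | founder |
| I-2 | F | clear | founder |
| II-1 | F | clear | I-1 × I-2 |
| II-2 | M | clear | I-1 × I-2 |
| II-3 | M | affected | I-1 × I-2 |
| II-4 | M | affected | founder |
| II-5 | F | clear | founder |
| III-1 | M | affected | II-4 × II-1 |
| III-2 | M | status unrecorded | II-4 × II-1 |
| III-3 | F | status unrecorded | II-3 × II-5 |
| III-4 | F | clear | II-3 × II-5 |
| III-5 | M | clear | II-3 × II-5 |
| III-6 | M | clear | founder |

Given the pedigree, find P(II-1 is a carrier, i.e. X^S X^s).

II-1 is clear so carries S and passed s to III-1 (X^s Y), so II-1 is X^S X^s, giving P(X^S X^s) = 1.

1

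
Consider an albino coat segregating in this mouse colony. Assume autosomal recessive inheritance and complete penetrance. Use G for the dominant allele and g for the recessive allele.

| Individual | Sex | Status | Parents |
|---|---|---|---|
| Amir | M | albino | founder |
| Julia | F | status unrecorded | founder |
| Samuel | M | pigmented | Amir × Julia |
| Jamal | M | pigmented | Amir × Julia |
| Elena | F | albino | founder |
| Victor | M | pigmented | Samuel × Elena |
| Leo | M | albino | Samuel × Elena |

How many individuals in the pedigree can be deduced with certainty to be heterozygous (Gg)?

3

Obligate heterozygotes: Samuel is pigmented so carries G and received g from Amir (gg), so Samuel is Gg; Jamal is pigmented so carries G and received g from Amir (gg), so Jamal is Gg; Victor is pigmented so carries G and received g from Elena (gg), so Victor is Gg.
Every other individual is either homozygous by phenotype or has at least one consistent homozygous assignment, so the count is 3.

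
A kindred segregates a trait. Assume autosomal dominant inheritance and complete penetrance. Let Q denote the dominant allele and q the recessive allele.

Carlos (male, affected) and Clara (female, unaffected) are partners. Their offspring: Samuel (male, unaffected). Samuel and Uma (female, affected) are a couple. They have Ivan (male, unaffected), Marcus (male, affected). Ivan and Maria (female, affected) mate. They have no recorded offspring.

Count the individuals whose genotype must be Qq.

3

Obligate heterozygotes: Carlos is affected so carries Q and passed q to Samuel (qq), so Carlos is Qq; Uma is affected so carries Q and passed q to Ivan (qq), so Uma is Qq; Marcus is affected so carries Q and received q from Samuel (qq), so Marcus is Qq.
Every other individual is either homozygous by phenotype or has at least one consistent homozygous assignment, so the count is 3.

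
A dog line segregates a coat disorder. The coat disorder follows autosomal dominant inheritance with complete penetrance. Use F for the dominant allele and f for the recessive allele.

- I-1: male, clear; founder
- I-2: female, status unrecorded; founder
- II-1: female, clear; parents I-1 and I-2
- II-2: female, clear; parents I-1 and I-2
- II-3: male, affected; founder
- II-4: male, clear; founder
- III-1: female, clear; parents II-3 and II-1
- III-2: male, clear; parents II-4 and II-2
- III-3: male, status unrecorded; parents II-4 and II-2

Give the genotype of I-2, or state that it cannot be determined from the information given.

cannot be determined

I-2's phenotype is unrecorded, and no parent or child forces a single allele at both positions; consistent genotype assignments exist with I-2 as Ff or ff.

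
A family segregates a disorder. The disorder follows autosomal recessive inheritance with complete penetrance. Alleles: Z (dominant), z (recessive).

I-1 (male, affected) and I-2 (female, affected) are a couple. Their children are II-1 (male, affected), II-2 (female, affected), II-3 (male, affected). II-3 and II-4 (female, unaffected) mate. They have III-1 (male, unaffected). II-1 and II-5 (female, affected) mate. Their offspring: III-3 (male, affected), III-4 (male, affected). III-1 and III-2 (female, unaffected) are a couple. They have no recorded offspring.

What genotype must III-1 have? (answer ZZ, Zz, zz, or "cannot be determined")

From phenotype alone, III-1 is ZZ or Zz.
III-1 is unaffected so carries Z and received z from II-3 (zz), so III-1 is Zz.

Zz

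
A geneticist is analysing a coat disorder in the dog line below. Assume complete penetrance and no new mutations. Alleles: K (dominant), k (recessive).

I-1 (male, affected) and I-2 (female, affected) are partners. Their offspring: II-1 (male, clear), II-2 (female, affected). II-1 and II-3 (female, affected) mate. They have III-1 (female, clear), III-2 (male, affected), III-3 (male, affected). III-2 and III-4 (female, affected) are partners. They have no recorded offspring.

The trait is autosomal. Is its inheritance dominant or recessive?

I-1 and I-2 are both affected yet have a clear child II-1. Under a recessive model two affected parents are homozygous and every child would be affected, so the trait cannot be recessive.

dominant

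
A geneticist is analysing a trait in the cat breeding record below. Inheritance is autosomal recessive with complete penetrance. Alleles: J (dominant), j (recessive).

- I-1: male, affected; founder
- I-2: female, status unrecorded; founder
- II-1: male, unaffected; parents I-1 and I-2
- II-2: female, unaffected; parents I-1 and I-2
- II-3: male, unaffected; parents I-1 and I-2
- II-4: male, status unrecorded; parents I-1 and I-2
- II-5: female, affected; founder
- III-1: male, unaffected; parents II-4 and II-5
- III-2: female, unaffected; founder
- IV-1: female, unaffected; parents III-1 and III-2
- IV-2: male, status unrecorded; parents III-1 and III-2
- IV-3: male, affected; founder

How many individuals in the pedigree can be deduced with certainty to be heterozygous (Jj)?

Obligate heterozygotes: II-1 is unaffected so carries J and received j from I-1 (jj), so II-1 is Jj; II-2 is unaffected so carries J and received j from I-1 (jj), so II-2 is Jj; II-3 is unaffected so carries J and received j from I-1 (jj), so II-3 is Jj; II-4 passed J to III-1 (Jj, whose j came from II-5) and received j from I-1 (jj), so II-4 is Jj; III-1 is unaffected so carries J and received j from II-5 (jj), so III-1 is Jj.
Every other individual is either homozygous by phenotype or has at least one consistent homozygous assignment, so the count is 5.

5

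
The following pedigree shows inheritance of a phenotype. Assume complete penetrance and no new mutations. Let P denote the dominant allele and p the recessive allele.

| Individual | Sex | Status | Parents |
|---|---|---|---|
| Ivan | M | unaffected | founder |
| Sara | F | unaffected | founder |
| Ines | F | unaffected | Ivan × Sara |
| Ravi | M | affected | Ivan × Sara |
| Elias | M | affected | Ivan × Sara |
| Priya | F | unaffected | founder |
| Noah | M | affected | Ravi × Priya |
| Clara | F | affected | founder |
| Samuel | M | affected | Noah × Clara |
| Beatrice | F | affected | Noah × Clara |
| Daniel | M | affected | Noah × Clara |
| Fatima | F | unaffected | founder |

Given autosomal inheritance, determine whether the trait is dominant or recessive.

recessive

Ivan and Sara are both unaffected yet have an affected child Ravi. Under dominance, an affected child requires at least one affected parent, so the trait cannot be dominant.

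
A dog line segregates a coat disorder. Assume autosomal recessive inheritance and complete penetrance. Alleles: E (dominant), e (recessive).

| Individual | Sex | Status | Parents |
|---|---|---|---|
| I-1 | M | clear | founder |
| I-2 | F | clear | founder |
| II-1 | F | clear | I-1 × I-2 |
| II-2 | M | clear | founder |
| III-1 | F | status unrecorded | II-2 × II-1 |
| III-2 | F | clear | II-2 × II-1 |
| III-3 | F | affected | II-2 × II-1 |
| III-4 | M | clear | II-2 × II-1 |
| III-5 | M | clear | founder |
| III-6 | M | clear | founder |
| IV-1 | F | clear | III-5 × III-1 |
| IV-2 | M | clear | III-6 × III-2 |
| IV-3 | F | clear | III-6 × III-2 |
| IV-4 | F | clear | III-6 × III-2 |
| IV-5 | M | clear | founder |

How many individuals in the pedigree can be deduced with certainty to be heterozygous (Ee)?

2

Obligate heterozygotes: II-1 is clear so carries E and passed e to III-3 (ee), so II-1 is Ee; II-2 is clear so carries E and passed e to III-3 (ee), so II-2 is Ee.
Every other individual is either homozygous by phenotype or has at least one consistent homozygous assignment, so the count is 2.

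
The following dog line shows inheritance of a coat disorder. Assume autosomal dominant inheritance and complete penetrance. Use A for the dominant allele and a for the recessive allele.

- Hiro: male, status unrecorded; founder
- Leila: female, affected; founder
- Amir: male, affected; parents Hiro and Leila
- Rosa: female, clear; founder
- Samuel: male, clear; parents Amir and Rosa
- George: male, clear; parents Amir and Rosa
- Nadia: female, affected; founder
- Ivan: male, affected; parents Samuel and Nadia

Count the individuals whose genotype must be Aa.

2

Obligate heterozygotes: Amir is affected so carries A and passed a to Samuel (aa), so Amir is Aa; Ivan is affected so carries A and received a from Samuel (aa), so Ivan is Aa.
Every other individual is either homozygous by phenotype or has at least one consistent homozygous assignment, so the count is 2.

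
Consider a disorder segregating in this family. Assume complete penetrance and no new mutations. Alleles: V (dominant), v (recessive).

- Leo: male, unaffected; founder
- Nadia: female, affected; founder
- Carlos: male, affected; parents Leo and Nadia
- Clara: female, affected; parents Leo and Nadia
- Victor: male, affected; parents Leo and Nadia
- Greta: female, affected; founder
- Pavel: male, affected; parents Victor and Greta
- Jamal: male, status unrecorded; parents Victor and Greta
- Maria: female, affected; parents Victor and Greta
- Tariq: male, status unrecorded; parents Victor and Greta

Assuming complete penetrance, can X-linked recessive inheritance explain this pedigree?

Under X-linked recessive, Clara (affected, female) cannot arise from Leo (unaffected) × Nadia (affected).

No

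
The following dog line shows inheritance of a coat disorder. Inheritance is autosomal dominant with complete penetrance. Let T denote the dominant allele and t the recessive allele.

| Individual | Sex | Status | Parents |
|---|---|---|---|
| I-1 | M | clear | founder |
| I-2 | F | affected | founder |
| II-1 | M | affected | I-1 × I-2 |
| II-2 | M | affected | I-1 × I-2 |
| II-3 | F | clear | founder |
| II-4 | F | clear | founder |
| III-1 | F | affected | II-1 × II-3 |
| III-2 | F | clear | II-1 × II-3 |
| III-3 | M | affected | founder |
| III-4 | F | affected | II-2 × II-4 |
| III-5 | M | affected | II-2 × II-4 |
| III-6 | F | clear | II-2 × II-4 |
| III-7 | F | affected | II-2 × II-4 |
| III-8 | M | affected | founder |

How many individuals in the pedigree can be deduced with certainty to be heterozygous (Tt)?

6

Obligate heterozygotes: II-1 is affected so carries T and received t from I-1 (tt), so II-1 is Tt; II-2 is affected so carries T and received t from I-1 (tt), so II-2 is Tt; III-1 is affected so carries T and received t from II-3 (tt), so III-1 is Tt; III-4 is affected so carries T and received t from II-4 (tt), so III-4 is Tt; III-5 is affected so carries T and received t from II-4 (tt), so III-5 is Tt; III-7 is affected so carries T and received t from II-4 (tt), so III-7 is Tt.
Every other individual is either homozygous by phenotype or has at least one consistent homozygous assignment, so the count is 6.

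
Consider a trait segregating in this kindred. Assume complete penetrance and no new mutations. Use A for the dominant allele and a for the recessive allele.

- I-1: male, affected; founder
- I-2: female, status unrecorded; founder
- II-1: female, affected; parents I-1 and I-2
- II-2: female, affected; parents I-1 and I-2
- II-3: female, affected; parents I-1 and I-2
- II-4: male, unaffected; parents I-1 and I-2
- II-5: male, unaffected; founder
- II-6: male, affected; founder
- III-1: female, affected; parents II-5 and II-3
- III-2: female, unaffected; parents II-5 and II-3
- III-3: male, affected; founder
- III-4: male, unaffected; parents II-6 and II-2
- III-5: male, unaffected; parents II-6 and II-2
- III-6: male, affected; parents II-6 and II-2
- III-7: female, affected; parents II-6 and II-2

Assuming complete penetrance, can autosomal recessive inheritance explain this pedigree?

No

Under autosomal recessive, III-4 (unaffected, male) cannot arise from II-6 (affected) × II-2 (affected).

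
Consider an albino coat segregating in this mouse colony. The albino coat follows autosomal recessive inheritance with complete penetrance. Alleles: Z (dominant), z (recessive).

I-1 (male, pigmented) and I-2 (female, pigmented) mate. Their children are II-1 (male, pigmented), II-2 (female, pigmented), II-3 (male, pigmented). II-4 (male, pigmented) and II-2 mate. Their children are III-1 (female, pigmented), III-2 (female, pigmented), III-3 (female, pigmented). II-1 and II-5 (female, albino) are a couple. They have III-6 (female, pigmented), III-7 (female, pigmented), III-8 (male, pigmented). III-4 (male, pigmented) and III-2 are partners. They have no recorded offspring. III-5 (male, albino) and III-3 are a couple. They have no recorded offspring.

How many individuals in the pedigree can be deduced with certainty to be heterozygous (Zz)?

3

Obligate heterozygotes: III-6 is pigmented so carries Z and received z from II-5 (zz), so III-6 is Zz; III-7 is pigmented so carries Z and received z from II-5 (zz), so III-7 is Zz; III-8 is pigmented so carries Z and received z from II-5 (zz), so III-8 is Zz.
Every other individual is either homozygous by phenotype or has at least one consistent homozygous assignment, so the count is 3.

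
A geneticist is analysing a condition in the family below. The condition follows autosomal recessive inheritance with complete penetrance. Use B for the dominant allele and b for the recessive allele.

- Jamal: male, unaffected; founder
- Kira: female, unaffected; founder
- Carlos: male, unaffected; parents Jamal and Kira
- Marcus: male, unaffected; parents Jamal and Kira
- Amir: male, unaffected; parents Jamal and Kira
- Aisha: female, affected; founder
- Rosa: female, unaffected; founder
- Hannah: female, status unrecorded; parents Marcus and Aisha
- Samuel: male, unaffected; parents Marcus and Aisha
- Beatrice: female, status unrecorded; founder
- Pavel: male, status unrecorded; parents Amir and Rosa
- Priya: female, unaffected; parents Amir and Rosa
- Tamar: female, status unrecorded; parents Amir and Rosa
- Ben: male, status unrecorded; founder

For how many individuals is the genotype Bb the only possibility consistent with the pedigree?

1

Obligate heterozygotes: Samuel is unaffected so carries B and received b from Aisha (bb), so Samuel is Bb.
Every other individual is either homozygous by phenotype or has at least one consistent homozygous assignment, so the count is 1.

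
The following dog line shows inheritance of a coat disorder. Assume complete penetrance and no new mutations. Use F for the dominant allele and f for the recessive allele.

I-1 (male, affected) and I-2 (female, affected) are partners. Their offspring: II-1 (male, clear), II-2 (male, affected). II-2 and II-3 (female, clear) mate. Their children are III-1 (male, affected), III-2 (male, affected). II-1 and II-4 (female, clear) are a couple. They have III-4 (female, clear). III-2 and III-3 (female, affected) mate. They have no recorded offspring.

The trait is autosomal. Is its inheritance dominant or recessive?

I-1 and I-2 are both affected yet have a clear child II-1. Under a recessive model two affected parents are homozygous and every child would be affected, so the trait cannot be recessive.

dominant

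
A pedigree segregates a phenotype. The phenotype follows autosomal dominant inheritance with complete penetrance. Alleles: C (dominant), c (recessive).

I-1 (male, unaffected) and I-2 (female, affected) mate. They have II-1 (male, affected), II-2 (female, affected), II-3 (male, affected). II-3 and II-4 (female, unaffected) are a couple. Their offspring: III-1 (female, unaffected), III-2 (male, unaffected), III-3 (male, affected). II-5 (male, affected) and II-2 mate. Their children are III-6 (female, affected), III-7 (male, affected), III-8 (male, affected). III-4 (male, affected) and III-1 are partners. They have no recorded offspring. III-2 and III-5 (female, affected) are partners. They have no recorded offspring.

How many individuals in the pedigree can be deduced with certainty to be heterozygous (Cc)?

Obligate heterozygotes: II-1 is affected so carries C and received c from I-1 (cc), so II-1 is Cc; II-2 is affected so carries C and received c from I-1 (cc), so II-2 is Cc; II-3 is affected so carries C and received c from I-1 (cc), so II-3 is Cc; III-3 is affected so carries C and received c from II-4 (cc), so III-3 is Cc.
Every other individual is either homozygous by phenotype or has at least one consistent homozygous assignment, so the count is 4.

4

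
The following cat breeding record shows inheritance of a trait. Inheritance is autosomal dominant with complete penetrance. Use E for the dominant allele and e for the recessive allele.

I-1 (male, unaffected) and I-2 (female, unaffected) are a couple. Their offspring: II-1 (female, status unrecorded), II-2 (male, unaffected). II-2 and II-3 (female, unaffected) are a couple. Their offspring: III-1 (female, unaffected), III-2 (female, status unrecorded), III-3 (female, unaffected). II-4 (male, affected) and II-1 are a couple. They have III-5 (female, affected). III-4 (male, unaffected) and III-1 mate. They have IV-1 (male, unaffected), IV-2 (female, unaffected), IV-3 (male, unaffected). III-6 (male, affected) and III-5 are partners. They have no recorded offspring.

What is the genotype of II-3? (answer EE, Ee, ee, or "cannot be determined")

II-3 is unaffected, so II-3 is ee.

ee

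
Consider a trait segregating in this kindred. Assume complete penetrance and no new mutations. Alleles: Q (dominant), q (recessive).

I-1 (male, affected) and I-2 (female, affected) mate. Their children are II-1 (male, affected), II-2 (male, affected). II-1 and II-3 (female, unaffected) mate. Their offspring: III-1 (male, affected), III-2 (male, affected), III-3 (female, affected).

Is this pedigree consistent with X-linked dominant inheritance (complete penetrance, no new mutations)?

No

Under X-linked dominant, III-1 (affected, male) cannot arise from II-1 (affected) × II-3 (unaffected).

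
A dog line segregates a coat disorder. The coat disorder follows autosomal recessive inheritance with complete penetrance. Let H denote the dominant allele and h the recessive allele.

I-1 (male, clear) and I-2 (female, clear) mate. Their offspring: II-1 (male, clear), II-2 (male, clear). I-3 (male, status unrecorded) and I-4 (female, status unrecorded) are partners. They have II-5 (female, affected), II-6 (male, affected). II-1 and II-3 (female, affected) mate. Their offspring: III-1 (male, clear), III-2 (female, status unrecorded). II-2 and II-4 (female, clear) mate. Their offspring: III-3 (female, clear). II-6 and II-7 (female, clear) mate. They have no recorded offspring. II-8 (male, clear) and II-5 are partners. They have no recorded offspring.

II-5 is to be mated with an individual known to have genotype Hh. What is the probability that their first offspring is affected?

1/2

II-5 is affected, so II-5 is hh.
The cross gives 1/2 Hh : 1/2 hh, so P(offspring is affected) = 1/2.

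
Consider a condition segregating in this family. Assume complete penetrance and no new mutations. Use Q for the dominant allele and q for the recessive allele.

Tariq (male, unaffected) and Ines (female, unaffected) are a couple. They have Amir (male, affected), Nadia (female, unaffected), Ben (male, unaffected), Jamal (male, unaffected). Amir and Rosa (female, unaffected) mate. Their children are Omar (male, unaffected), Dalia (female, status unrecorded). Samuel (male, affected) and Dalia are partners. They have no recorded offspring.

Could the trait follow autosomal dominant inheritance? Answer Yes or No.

No

Under autosomal dominant, Amir (affected, male) cannot arise from Tariq (unaffected) × Ines (unaffected).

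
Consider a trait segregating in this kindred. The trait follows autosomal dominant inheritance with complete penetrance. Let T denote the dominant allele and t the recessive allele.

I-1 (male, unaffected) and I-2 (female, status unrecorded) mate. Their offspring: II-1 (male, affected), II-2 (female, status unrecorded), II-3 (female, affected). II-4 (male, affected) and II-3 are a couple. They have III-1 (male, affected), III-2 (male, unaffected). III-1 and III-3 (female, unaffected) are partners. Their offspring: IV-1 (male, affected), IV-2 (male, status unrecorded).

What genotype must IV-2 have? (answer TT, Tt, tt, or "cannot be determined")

IV-2's phenotype is unrecorded, and no parent or child forces a single allele at both positions; consistent genotype assignments exist with IV-2 as Tt or tt.

cannot be determined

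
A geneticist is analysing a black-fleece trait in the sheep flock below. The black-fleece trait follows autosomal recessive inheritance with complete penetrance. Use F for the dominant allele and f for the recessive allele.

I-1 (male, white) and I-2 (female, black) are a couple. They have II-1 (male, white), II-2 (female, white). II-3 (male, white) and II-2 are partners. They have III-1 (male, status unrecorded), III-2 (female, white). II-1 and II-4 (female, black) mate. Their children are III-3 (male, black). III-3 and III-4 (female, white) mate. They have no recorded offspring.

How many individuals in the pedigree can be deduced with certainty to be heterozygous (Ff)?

2

Obligate heterozygotes: II-1 is white so carries F and received f from I-2 (ff), so II-1 is Ff; II-2 is white so carries F and received f from I-2 (ff), so II-2 is Ff.
Every other individual is either homozygous by phenotype or has at least one consistent homozygous assignment, so the count is 2.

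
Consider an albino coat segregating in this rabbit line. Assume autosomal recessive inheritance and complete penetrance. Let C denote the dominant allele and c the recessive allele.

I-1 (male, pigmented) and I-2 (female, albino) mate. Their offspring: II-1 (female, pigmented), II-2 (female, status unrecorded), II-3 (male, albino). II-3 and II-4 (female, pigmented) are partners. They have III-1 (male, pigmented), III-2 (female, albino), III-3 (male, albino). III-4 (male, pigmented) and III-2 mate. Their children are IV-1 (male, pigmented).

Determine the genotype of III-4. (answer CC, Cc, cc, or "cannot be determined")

III-4's phenotype allows CC or Cc, and no parent or child forces a single allele at both positions; consistent genotype assignments exist with III-4 as CC or Cc.

cannot be determined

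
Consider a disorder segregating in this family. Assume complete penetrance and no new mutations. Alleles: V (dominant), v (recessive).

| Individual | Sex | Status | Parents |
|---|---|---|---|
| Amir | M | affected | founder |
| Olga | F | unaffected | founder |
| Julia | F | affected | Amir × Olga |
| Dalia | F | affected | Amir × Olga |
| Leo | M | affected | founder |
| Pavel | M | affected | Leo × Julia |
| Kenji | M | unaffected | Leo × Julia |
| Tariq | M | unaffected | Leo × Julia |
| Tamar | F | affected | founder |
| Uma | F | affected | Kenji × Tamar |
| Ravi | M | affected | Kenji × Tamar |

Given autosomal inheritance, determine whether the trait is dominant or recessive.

Leo and Julia are both affected yet have an unaffected child Kenji. Under a recessive model two affected parents are homozygous and every child would be affected, so the trait cannot be recessive.

dominant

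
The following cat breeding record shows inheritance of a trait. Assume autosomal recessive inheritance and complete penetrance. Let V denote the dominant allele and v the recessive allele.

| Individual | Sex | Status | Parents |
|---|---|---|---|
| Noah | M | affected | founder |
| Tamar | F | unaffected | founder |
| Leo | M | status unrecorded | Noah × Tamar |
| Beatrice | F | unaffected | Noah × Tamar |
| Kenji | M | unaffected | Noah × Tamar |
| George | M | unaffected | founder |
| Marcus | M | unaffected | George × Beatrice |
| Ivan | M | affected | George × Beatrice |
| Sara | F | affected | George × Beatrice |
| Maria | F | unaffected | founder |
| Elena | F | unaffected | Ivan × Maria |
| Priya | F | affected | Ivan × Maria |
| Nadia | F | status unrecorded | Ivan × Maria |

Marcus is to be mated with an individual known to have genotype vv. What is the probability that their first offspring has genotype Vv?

George is unaffected so carries V and passed v to Ivan (vv), so George is Vv.
Beatrice is unaffected so carries V and received v from Noah (vv), so Beatrice is Vv.
Marcus is an unaffected offspring of George (Vv) × Beatrice (Vv), whose cross gives 1/4 VV : 1/2 Vv : 1/4 vv; conditioning on being unaffected, Marcus is VV with probability 1/3, Vv with probability 2/3.
Summing over parental genotype combinations, P(offspring has genotype Vv) = 1/3·1 + 2/3·1/2 = 2/3.

2/3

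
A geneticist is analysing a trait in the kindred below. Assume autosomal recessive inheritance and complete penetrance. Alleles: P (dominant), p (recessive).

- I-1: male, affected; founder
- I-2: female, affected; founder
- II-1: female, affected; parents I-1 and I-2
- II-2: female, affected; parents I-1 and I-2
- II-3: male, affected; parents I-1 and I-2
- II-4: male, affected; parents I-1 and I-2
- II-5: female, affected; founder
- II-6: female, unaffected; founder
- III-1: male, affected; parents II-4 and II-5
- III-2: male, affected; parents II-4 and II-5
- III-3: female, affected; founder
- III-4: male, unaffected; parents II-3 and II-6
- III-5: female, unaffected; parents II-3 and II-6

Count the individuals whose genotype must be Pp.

Obligate heterozygotes: III-4 is unaffected so carries P and received p from II-3 (pp), so III-4 is Pp; III-5 is unaffected so carries P and received p from II-3 (pp), so III-5 is Pp.
Every other individual is either homozygous by phenotype or has at least one consistent homozygous assignment, so the count is 2.

2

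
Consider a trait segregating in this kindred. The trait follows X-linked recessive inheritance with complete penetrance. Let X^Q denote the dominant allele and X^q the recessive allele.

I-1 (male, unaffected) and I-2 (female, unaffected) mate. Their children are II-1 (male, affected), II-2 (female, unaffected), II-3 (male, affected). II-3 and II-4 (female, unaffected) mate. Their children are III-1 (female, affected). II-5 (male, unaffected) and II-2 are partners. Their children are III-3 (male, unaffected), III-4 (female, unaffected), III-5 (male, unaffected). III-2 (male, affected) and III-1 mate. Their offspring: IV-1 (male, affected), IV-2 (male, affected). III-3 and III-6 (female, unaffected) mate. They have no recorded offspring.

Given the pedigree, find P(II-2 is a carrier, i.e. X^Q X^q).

I-1 is unaffected, so I-1 is X^Q Y.
I-2 is unaffected so carries Q and passed q to II-1 (X^q Y), so I-2 is X^Q X^q.
Their cross gives offspring ratios 1/2 X^Q X^Q : 1/2 X^Q X^q. Conditioning on II-2 being unaffected, P(X^Q X^q) = 1/2 / 1 = 1/2 before taking II-2's own offspring into account.
II-5 is unaffected, so II-5 is X^Q Y.
Now use II-2's offspring. Probability of each recorded status — unaffected son III-3: 1/2 if II-2 is X^Q X^q, 1 if X^Q X^Q; unaffected son III-5: 1/2 if II-2 is X^Q X^q, 1 if X^Q X^Q. (III-4: equally likely either way, so uninformative.)
Bayes: P(X^Q X^q) = 1/2·1/4 / (1/2·1/4 + 1/2·1) = 1/5.

1/5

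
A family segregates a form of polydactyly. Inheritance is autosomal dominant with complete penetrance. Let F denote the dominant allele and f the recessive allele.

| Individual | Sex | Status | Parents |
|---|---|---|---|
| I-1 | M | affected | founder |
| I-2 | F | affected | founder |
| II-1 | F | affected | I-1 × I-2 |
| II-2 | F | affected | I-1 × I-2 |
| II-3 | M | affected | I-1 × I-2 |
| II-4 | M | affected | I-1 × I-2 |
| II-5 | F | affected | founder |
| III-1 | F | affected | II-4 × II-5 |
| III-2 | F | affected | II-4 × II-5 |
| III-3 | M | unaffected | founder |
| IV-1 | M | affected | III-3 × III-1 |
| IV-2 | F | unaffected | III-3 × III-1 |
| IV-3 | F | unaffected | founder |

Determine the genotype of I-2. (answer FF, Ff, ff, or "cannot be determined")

I-2's phenotype allows FF or Ff, and no parent or child forces a single allele at both positions; consistent genotype assignments exist with I-2 as FF or Ff.

cannot be determined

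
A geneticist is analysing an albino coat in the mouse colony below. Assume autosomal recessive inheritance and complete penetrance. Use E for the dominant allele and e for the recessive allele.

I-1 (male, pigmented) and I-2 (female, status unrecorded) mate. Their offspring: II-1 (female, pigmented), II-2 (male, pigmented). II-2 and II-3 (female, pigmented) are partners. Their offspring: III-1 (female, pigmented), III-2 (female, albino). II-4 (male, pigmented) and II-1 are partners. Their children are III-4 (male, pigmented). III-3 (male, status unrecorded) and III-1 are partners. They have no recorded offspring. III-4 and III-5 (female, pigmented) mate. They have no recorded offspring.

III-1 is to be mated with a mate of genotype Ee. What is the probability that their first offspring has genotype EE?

1/3

II-2 is pigmented so carries E and passed e to III-2 (ee), so II-2 is Ee.
II-3 is pigmented so carries E and passed e to III-2 (ee), so II-3 is Ee.
III-1 is a pigmented offspring of II-2 (Ee) × II-3 (Ee), whose cross gives 1/4 EE : 1/2 Ee : 1/4 ee; conditioning on being pigmented, III-1 is EE with probability 1/3, Ee with probability 2/3.
Summing over parental genotype combinations, P(offspring has genotype EE) = 1/3·1/2 + 2/3·1/4 = 1/3.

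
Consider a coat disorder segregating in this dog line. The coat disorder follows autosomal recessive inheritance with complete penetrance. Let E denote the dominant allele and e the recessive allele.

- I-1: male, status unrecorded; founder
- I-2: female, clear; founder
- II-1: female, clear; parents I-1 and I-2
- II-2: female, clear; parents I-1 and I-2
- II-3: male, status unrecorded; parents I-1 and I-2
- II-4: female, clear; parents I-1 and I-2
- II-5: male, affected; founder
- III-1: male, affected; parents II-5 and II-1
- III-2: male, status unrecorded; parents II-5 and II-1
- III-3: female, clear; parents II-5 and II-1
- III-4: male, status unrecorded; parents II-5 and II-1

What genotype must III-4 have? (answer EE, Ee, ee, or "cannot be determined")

III-4's phenotype is unrecorded, and no parent or child forces a single allele at both positions; consistent genotype assignments exist with III-4 as Ee or ee.

cannot be determined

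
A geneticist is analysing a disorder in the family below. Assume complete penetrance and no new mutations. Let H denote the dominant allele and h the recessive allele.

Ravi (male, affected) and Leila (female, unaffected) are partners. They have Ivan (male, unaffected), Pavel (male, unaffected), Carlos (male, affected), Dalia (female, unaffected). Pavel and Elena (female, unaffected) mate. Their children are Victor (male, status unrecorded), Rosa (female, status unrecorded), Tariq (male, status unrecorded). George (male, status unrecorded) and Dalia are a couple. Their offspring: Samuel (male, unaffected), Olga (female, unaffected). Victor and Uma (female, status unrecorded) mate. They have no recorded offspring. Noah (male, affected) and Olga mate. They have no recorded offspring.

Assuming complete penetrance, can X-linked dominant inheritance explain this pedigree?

Under X-linked dominant, Carlos (affected, male) cannot arise from Ravi (affected) × Leila (unaffected).

No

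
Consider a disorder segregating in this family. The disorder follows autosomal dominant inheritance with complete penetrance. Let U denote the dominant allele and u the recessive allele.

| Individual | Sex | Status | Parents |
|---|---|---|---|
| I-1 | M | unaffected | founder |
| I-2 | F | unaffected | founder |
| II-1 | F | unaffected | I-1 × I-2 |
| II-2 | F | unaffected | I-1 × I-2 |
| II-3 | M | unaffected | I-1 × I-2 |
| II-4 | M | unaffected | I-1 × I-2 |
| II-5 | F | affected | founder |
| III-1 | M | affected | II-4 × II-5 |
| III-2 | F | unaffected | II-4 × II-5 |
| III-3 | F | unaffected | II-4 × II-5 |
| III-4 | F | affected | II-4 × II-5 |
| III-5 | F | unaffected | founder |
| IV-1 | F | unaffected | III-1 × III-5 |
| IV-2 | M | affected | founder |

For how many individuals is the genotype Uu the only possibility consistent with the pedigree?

3

Obligate heterozygotes: II-5 is affected so carries U and passed u to III-2 (uu), so II-5 is Uu; III-1 is affected so carries U and received u from II-4 (uu), so III-1 is Uu; III-4 is affected so carries U and received u from II-4 (uu), so III-4 is Uu.
Every other individual is either homozygous by phenotype or has at least one consistent homozygous assignment, so the count is 3.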